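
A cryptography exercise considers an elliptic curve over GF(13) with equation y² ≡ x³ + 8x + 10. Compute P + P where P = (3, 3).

tangent at (3, 3): λ = (3·3² + 8)/(2·3) ≡ 9/6. 6⁻¹ ≡ 11 (mod 13) since 6·11 = 66 ≡ 1, so λ ≡ 9·11 ≡ 8.
  x = λ² - 3 - 3 = 64 - 6 ≡ 6; y = λ·(3 - 6) - 3 ≡ 12. → (6, 12)

(6, 12)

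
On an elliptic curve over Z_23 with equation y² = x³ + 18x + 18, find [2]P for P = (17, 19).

(20, 11)

tangent at (17, 19): λ = (3·17² + 18)/(2·19) ≡ 11/15. 15⁻¹ ≡ 20 (mod 23), so λ ≡ 11·20 ≡ 13.
  x = λ² - 17 - 17 = 169 - 34 ≡ 20; y = λ·(17 - 20) - 19 ≡ 11. → (20, 11)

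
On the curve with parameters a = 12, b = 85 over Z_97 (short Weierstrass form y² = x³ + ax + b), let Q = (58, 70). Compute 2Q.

(56, 30)

tangent at (58, 70): λ = (3·58² + 12)/(2·70) ≡ 16/43. 43⁻¹ ≡ 88 (mod 97) since 43·88 = 3784 ≡ 1, so λ ≡ 16·88 ≡ 50.
  x = λ² - 58 - 58 = 2500 - 116 ≡ 56; y = λ·(58 - 56) - 70 ≡ 30. → (56, 30)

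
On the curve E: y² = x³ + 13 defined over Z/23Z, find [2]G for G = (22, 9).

(18, 7)

tangent at (22, 9): λ = (3·22² + 0)/(2·9) ≡ 3/18. 18⁻¹ ≡ 9 (mod 23) since 18·9 = 162 ≡ 1, so λ ≡ 3·9 ≡ 4.
  x = λ² - 22 - 22 = 16 - 44 ≡ 18; y = λ·(22 - 18) - 9 ≡ 7. → (18, 7)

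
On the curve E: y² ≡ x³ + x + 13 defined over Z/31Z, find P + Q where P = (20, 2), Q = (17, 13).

(20, 2) + (17, 13). λ = (13 - 2)/(17 - 20) ≡ 11/28 mod 31. 28⁻¹ ≡ 10 (mod 31), so λ ≡ 17.
  x = λ² - 20 - 17 = 289 - 37 ≡ 4; y = λ·(20 - 4) - 2 ≡ 22. → (4, 22)

(4, 22)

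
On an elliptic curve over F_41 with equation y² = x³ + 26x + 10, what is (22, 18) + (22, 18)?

(7, 17)

tangent at (22, 18): λ = (3·22² + 26)/(2·18) ≡ 2/36. 36⁻¹ ≡ 8 (mod 41), so λ ≡ 2·8 ≡ 16.
  x = λ² - 22 - 22 = 256 - 44 ≡ 7; y = λ·(22 - 7) - 18 ≡ 17. → (7, 17)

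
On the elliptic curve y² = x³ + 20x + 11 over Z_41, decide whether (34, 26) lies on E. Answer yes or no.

yes

y² = 26² ≡ 20; x³ + 20x + 11 = 39995 ≡ 20 (mod 41). 20 = 20.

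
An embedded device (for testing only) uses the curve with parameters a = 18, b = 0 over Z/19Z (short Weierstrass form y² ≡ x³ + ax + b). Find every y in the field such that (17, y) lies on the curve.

x³ + 18x + 0 = 5219 ≡ 13 (mod 19).
13 is a non-residue mod 19; no y exists.

none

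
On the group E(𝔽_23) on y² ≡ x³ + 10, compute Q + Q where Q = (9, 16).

(21, 5)

tangent at (9, 16): λ = (3·9² + 0)/(2·16) ≡ 13/9. 9⁻¹ ≡ 18 (mod 23) since 9·18 = 162 ≡ 1, so λ ≡ 13·18 ≡ 4.
  x = λ² - 9 - 9 = 16 - 18 ≡ 21; y = λ·(9 - 21) - 16 ≡ 5. → (21, 5)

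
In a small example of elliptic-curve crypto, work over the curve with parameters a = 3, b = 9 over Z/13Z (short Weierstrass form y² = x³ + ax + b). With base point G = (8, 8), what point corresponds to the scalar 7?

(1, 0)

Repeated addition: build up to 7G.
2G: tangent at (8, 8): λ = (3·8² + 3)/(2·8) ≡ 0/3. 3⁻¹ ≡ 9 (mod 13), so λ ≡ 0·9 ≡ 0.
  x = λ² - 8 - 8 = 0 - 16 ≡ 10; y = λ·(8 - 10) - 8 ≡ 5. → (10, 5)
3G: (10, 5) + (8, 8). λ = (8 - 5)/(8 - 10) ≡ 3/11 mod 13. 11⁻¹ ≡ 6 (mod 13) since 11·6 = 66 ≡ 1, so λ ≡ 5.
  x = λ² - 10 - 8 = 25 - 18 ≡ 7; y = λ·(10 - 7) - 5 ≡ 10. → (7, 10)
4G: (7, 10) + (8, 8). λ = (8 - 10)/(8 - 7) ≡ 11/1 mod 13. 1⁻¹ ≡ 1 (mod 13) since 1·1 = 1 ≡ 1, so λ ≡ 11.
  x = λ² - 7 - 8 = 121 - 15 ≡ 2; y = λ·(7 - 2) - 10 ≡ 6. → (2, 6)
5G: (2, 6) + (8, 8). λ = (8 - 6)/(8 - 2) ≡ 2/6 mod 13. 6⁻¹ ≡ 11 (mod 13), so λ ≡ 9.
  x = λ² - 2 - 8 = 81 - 10 ≡ 6; y = λ·(2 - 6) - 6 ≡ 10. → (6, 10)
6G: (6, 10) + (8, 8). λ = (8 - 10)/(8 - 6) ≡ 11/2 mod 13. 2⁻¹ ≡ 7 (mod 13), so λ ≡ 12.
  x = λ² - 6 - 8 = 144 - 14 ≡ 0; y = λ·(6 - 0) - 10 ≡ 10. → (0, 10)
7G: (0, 10) + (8, 8). λ = (8 - 10)/(8 - 0) ≡ 11/8 mod 13. 8⁻¹ ≡ 5 (mod 13), so λ ≡ 3.
  x = λ² - 0 - 8 = 9 - 8 ≡ 1; y = λ·(0 - 1) - 10 ≡ 0. → (1, 0)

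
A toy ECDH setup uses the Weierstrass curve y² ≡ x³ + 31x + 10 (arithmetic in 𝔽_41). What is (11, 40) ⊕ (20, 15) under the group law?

(11, 40) + (20, 15). λ = (15 - 40)/(20 - 11) ≡ 16/9 mod 41. 9⁻¹ ≡ 32 (mod 41), so λ ≡ 20.
  x = λ² - 11 - 20 = 400 - 31 ≡ 0; y = λ·(11 - 0) - 40 ≡ 16. → (0, 16)

(0, 16)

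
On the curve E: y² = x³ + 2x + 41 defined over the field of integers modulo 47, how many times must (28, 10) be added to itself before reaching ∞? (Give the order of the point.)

10

2P: tangent at (28, 10): λ = (3·28² + 2)/(2·10) ≡ 4/20. 20⁻¹ ≡ 40 (mod 47) since 20·40 = 800 ≡ 1, so λ ≡ 4·40 ≡ 19.
  x = λ² - 28 - 28 = 361 - 56 ≡ 23; y = λ·(28 - 23) - 10 ≡ 38. → (23, 38)
3P: (23, 38) + (28, 10). λ = (10 - 38)/(28 - 23) ≡ 19/5 mod 47. 5⁻¹ ≡ 19 (mod 47) since 5·19 = 95 ≡ 1, so λ ≡ 32.
  x = λ² - 23 - 28 = 1024 - 51 ≡ 33; y = λ·(23 - 33) - 38 ≡ 18. → (33, 18)
4P: (33, 18) + (28, 10). λ = (10 - 18)/(28 - 33) ≡ 39/42 mod 47. 42⁻¹ ≡ 28 (mod 47), so λ ≡ 11.
  x = λ² - 33 - 28 = 121 - 61 ≡ 13; y = λ·(33 - 13) - 18 ≡ 14. → (13, 14)
5P: (13, 14) + (28, 10). λ = (10 - 14)/(28 - 13) ≡ 43/15 mod 47. 15⁻¹ ≡ 22 (mod 47), so λ ≡ 6.
  x = λ² - 13 - 28 = 36 - 41 ≡ 42; y = λ·(13 - 42) - 14 ≡ 0. → (42, 0)
6P: (42, 0) + (28, 10). λ = (10 - 0)/(28 - 42) ≡ 10/33 mod 47. 33⁻¹ ≡ 10 (mod 47) since 33·10 = 330 ≡ 1, so λ ≡ 6.
  x = λ² - 42 - 28 = 36 - 70 ≡ 13; y = λ·(42 - 13) - 0 ≡ 33. → (13, 33)
7P: (13, 33) + (28, 10). λ = (10 - 33)/(28 - 13) ≡ 24/15 mod 47. 15⁻¹ ≡ 22 (mod 47), so λ ≡ 11.
  x = λ² - 13 - 28 = 121 - 41 ≡ 33; y = λ·(13 - 33) - 33 ≡ 29. → (33, 29)
8P: (33, 29) + (28, 10). λ = (10 - 29)/(28 - 33) ≡ 28/42 mod 47. 42⁻¹ ≡ 28 (mod 47), so λ ≡ 32.
  x = λ² - 33 - 28 = 1024 - 61 ≡ 23; y = λ·(33 - 23) - 29 ≡ 9. → (23, 9)
9P: (23, 9) + (28, 10). λ = (10 - 9)/(28 - 23) ≡ 1/5 mod 47. 5⁻¹ ≡ 19 (mod 47), so λ ≡ 19.
  x = λ² - 23 - 28 = 361 - 51 ≡ 28; y = λ·(23 - 28) - 9 ≡ 37. → (28, 37)
10P: (28, 37) + (28, 10): same x and y₁ ≡ -y₂, so the sum is ∞.
10P = ∞, so the order is 10.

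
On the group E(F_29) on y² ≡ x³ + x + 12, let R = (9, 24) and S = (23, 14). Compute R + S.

(9, 24) + (23, 14). λ = (14 - 24)/(23 - 9) ≡ 19/14 mod 29. 14⁻¹ ≡ 27 (mod 29) since 14·27 = 378 ≡ 1, so λ ≡ 20.
  x = λ² - 9 - 23 = 400 - 32 ≡ 20; y = λ·(9 - 20) - 24 ≡ 17. → (20, 17)

(20, 17)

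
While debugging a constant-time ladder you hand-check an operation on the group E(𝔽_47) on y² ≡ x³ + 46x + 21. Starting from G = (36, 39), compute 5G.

Repeated addition: build up to 5G.
2G: tangent at (36, 39): λ = (3·36² + 46)/(2·39) ≡ 33/31. 31⁻¹ ≡ 44 (mod 47) since 31·44 = 1364 ≡ 1, so λ ≡ 33·44 ≡ 42.
  x = λ² - 36 - 36 = 1764 - 72 ≡ 0; y = λ·(36 - 0) - 39 ≡ 16. → (0, 16)
3G: (0, 16) + (36, 39). λ = (39 - 16)/(36 - 0) ≡ 23/36 mod 47. 36⁻¹ ≡ 17 (mod 47) since 36·17 = 612 ≡ 1, so λ ≡ 15.
  x = λ² - 0 - 36 = 225 - 36 ≡ 1; y = λ·(0 - 1) - 16 ≡ 16. → (1, 16)
4G: (1, 16) + (36, 39). λ = (39 - 16)/(36 - 1) ≡ 23/35 mod 47. 35⁻¹ ≡ 43 (mod 47), so λ ≡ 2.
  x = λ² - 1 - 36 = 4 - 37 ≡ 14; y = λ·(1 - 14) - 16 ≡ 5. → (14, 5)
5G: (14, 5) + (36, 39). λ = (39 - 5)/(36 - 14) ≡ 34/22 mod 47. 22⁻¹ ≡ 15 (mod 47), so λ ≡ 40.
  x = λ² - 14 - 36 = 1600 - 50 ≡ 46; y = λ·(14 - 46) - 5 ≡ 31. → (46, 31)

(46, 31)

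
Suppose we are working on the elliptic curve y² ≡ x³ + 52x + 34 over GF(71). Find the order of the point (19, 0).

2P: (19, 0) + (19, 0): same x and y₁ ≡ -y₂, so the sum is ∞.
2P = ∞, so the order is 2.

2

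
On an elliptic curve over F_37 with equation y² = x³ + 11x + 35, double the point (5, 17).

(6, 24)

tangent at (5, 17): λ = (3·5² + 11)/(2·17) ≡ 12/34. 34⁻¹ ≡ 12 (mod 37) since 34·12 = 408 ≡ 1, so λ ≡ 12·12 ≡ 33.
  x = λ² - 5 - 5 = 1089 - 10 ≡ 6; y = λ·(5 - 6) - 17 ≡ 24. → (6, 24)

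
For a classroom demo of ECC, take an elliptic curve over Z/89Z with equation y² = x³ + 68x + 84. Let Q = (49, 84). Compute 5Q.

Double-and-add on 5 = (101)₂. Start with Q = (49, 84) for the leading 1-bit.
double: tangent at (49, 84): λ = (3·49² + 68)/(2·84) ≡ 62/79. 79⁻¹ ≡ 80 (mod 89) since 79·80 = 6320 ≡ 1, so λ ≡ 62·80 ≡ 65.
  x = λ² - 49 - 49 = 4225 - 98 ≡ 33; y = λ·(49 - 33) - 84 ≡ 66. → (33, 66)
double: tangent at (33, 66): λ = (3·33² + 68)/(2·66) ≡ 42/43. 43⁻¹ ≡ 29 (mod 89), so λ ≡ 42·29 ≡ 61.
  x = λ² - 33 - 33 = 3721 - 66 ≡ 6; y = λ·(33 - 6) - 66 ≡ 68. → (6, 68)
add Q: (6, 68) + (49, 84). λ = (84 - 68)/(49 - 6) ≡ 16/43 mod 89. 43⁻¹ ≡ 29 (mod 89), so λ ≡ 19.
  x = λ² - 6 - 49 = 361 - 55 ≡ 39; y = λ·(6 - 39) - 68 ≡ 17. → (39, 17)

(39, 17)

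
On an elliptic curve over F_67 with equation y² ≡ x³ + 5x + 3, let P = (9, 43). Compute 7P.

Double-and-add on 7 = (111)₂. Start with P = (9, 43) for the leading 1-bit.
double: tangent at (9, 43): λ = (3·9² + 5)/(2·43) ≡ 47/19. 19⁻¹ ≡ 60 (mod 67), so λ ≡ 47·60 ≡ 6.
  x = λ² - 9 - 9 = 36 - 18 ≡ 18; y = λ·(9 - 18) - 43 ≡ 37. → (18, 37)
add P: (18, 37) + (9, 43). λ = (43 - 37)/(9 - 18) ≡ 6/58 mod 67. 58⁻¹ ≡ 52 (mod 67), so λ ≡ 44.
  x = λ² - 18 - 9 = 1936 - 27 ≡ 33; y = λ·(18 - 33) - 37 ≡ 40. → (33, 40)
double: tangent at (33, 40): λ = (3·33² + 5)/(2·40) ≡ 56/13. 13⁻¹ ≡ 31 (mod 67) since 13·31 = 403 ≡ 1, so λ ≡ 56·31 ≡ 61.
  x = λ² - 33 - 33 = 3721 - 66 ≡ 37; y = λ·(33 - 37) - 40 ≡ 51. → (37, 51)
add P: (37, 51) + (9, 43). λ = (43 - 51)/(9 - 37) ≡ 59/39 mod 67. 39⁻¹ ≡ 55 (mod 67) since 39·55 = 2145 ≡ 1, so λ ≡ 29.
  x = λ² - 37 - 9 = 841 - 46 ≡ 58; y = λ·(37 - 58) - 51 ≡ 10. → (58, 10)

(58, 10)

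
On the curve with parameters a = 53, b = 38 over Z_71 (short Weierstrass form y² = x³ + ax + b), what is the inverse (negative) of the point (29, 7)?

(29, 64)

-(29, 7) = (29, -7 mod 71) = (29, 64).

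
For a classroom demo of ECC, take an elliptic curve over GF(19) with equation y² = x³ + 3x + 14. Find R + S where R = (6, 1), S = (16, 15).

(6, 1) + (16, 15). λ = (15 - 1)/(16 - 6) ≡ 14/10 mod 19. 10⁻¹ ≡ 2 (mod 19) since 10·2 = 20 ≡ 1, so λ ≡ 9.
  x = λ² - 6 - 16 = 81 - 22 ≡ 2; y = λ·(6 - 2) - 1 ≡ 16. → (2, 16)

(2, 16)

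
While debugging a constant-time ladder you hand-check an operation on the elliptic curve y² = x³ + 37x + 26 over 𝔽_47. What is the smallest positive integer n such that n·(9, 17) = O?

2P: tangent at (9, 17): λ = (3·9² + 37)/(2·17) ≡ 45/34. 34⁻¹ ≡ 18 (mod 47), so λ ≡ 45·18 ≡ 11.
  x = λ² - 9 - 9 = 121 - 18 ≡ 9; y = λ·(9 - 9) - 17 ≡ 30. → (9, 30)
3P: (9, 30) + (9, 17): same x and y₁ ≡ -y₂, so the sum is O.
3P = O, so the order is 3.

3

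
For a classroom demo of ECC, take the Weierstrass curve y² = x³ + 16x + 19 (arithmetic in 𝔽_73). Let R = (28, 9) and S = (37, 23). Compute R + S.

(28, 9) + (37, 23). λ = (23 - 9)/(37 - 28) ≡ 14/9 mod 73. 9⁻¹ ≡ 65 (mod 73), so λ ≡ 34.
  x = λ² - 28 - 37 = 1156 - 65 ≡ 69; y = λ·(28 - 69) - 9 ≡ 57. → (69, 57)

(69, 57)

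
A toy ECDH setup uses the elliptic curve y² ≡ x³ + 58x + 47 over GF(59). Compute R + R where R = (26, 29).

tangent at (26, 29): λ = (3·26² + 58)/(2·29) ≡ 21/58. 58⁻¹ ≡ 58 (mod 59) since 58·58 = 3364 ≡ 1, so λ ≡ 21·58 ≡ 38.
  x = λ² - 26 - 26 = 1444 - 52 ≡ 35; y = λ·(26 - 35) - 29 ≡ 42. → (35, 42)

(35, 42)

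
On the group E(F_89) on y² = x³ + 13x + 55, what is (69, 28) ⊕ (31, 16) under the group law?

(69, 28) + (31, 16). λ = (16 - 28)/(31 - 69) ≡ 77/51 mod 89. 51⁻¹ ≡ 7 (mod 89) since 51·7 = 357 ≡ 1, so λ ≡ 5.
  x = λ² - 69 - 31 = 25 - 100 ≡ 14; y = λ·(69 - 14) - 28 ≡ 69. → (14, 69)

(14, 69)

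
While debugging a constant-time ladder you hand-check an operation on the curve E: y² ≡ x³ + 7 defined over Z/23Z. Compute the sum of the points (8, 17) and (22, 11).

(8, 17) + (22, 11). λ = (11 - 17)/(22 - 8) ≡ 17/14 mod 23. 14⁻¹ ≡ 5 (mod 23) since 14·5 = 70 ≡ 1, so λ ≡ 16.
  x = λ² - 8 - 22 = 256 - 30 ≡ 19; y = λ·(8 - 19) - 17 ≡ 14. → (19, 14)

(19, 14)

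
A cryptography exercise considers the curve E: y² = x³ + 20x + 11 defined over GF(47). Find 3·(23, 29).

(44, 21)

Write G = (23, 29).
Repeated addition: build up to 3G.
2G: tangent at (23, 29): λ = (3·23² + 20)/(2·29) ≡ 9/11. 11⁻¹ ≡ 30 (mod 47), so λ ≡ 9·30 ≡ 35.
  x = λ² - 23 - 23 = 1225 - 46 ≡ 4; y = λ·(23 - 4) - 29 ≡ 25. → (4, 25)
3G: (4, 25) + (23, 29). λ = (29 - 25)/(23 - 4) ≡ 4/19 mod 47. 19⁻¹ ≡ 5 (mod 47), so λ ≡ 20.
  x = λ² - 4 - 23 = 400 - 27 ≡ 44; y = λ·(4 - 44) - 25 ≡ 21. → (44, 21)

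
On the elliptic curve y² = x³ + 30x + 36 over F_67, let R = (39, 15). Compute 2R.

(57, 3)

tangent at (39, 15): λ = (3·39² + 30)/(2·15) ≡ 37/30. 30⁻¹ ≡ 38 (mod 67) since 30·38 = 1140 ≡ 1, so λ ≡ 37·38 ≡ 66.
  x = λ² - 39 - 39 = 4356 - 78 ≡ 57; y = λ·(39 - 57) - 15 ≡ 3. → (57, 3)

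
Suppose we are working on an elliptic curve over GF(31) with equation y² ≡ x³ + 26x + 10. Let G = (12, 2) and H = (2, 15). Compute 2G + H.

First 2G:
Repeated addition: build up to 2G.
2G: tangent at (12, 2): λ = (3·12² + 26)/(2·2) ≡ 24/4. 4⁻¹ ≡ 8 (mod 31), so λ ≡ 24·8 ≡ 6.
  x = λ² - 12 - 12 = 36 - 24 ≡ 12; y = λ·(12 - 12) - 2 ≡ 29. → (12, 29)
2G = (12, 29).
Finally 2G + H:
(12, 29) + (2, 15). λ = (15 - 29)/(2 - 12) ≡ 17/21 mod 31. 21⁻¹ ≡ 3 (mod 31) since 21·3 = 63 ≡ 1, so λ ≡ 20.
  x = λ² - 12 - 2 = 400 - 14 ≡ 14; y = λ·(12 - 14) - 29 ≡ 24. → (14, 24)

(14, 24)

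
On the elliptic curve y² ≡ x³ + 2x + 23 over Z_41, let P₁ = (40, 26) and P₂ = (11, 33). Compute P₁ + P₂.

(40, 26) + (11, 33). λ = (33 - 26)/(11 - 40) ≡ 7/12 mod 41. 12⁻¹ ≡ 24 (mod 41), so λ ≡ 4.
  x = λ² - 40 - 11 = 16 - 51 ≡ 6; y = λ·(40 - 6) - 26 ≡ 28. → (6, 28)

(6, 28)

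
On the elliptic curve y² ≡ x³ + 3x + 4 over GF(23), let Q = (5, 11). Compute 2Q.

tangent at (5, 11): λ = (3·5² + 3)/(2·11) ≡ 9/22. 22⁻¹ ≡ 22 (mod 23) since 22·22 = 484 ≡ 1, so λ ≡ 9·22 ≡ 14.
  x = λ² - 5 - 5 = 196 - 10 ≡ 2; y = λ·(5 - 2) - 11 ≡ 8. → (2, 8)

(2, 8)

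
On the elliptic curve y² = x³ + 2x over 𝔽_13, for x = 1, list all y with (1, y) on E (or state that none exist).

x³ + 2x + 0 = 3 ≡ 3 (mod 13).
Square roots of 3 mod 13: 4 and 9 (since 4² = 16 ≡ 3).

4, 9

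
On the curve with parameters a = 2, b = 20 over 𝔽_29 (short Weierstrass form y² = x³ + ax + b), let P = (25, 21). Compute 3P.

(10, 5)

Repeated addition: build up to 3P.
2P: tangent at (25, 21): λ = (3·25² + 2)/(2·21) ≡ 21/13. 13⁻¹ ≡ 9 (mod 29), so λ ≡ 21·9 ≡ 15.
  x = λ² - 25 - 25 = 225 - 50 ≡ 1; y = λ·(25 - 1) - 21 ≡ 20. → (1, 20)
3P: (1, 20) + (25, 21). λ = (21 - 20)/(25 - 1) ≡ 1/24 mod 29. 24⁻¹ ≡ 23 (mod 29), so λ ≡ 23.
  x = λ² - 1 - 25 = 529 - 26 ≡ 10; y = λ·(1 - 10) - 20 ≡ 5. → (10, 5)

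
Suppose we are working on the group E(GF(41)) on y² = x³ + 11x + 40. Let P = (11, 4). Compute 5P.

Double-and-add on 5 = (101)₂. Start with P = (11, 4) for the leading 1-bit.
double: tangent at (11, 4): λ = (3·11² + 11)/(2·4) ≡ 5/8. 8⁻¹ ≡ 36 (mod 41), so λ ≡ 5·36 ≡ 16.
  x = λ² - 11 - 11 = 256 - 22 ≡ 29; y = λ·(11 - 29) - 4 ≡ 36. → (29, 36)
double: tangent at (29, 36): λ = (3·29² + 11)/(2·36) ≡ 33/31. 31⁻¹ ≡ 4 (mod 41) since 31·4 = 124 ≡ 1, so λ ≡ 33·4 ≡ 9.
  x = λ² - 29 - 29 = 81 - 58 ≡ 23; y = λ·(29 - 23) - 36 ≡ 18. → (23, 18)
add P: (23, 18) + (11, 4). λ = (4 - 18)/(11 - 23) ≡ 27/29 mod 41. 29⁻¹ ≡ 17 (mod 41) since 29·17 = 493 ≡ 1, so λ ≡ 8.
  x = λ² - 23 - 11 = 64 - 34 ≡ 30; y = λ·(23 - 30) - 18 ≡ 8. → (30, 8)

(30, 8)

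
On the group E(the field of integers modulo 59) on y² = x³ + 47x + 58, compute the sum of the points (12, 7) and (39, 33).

(12, 7) + (39, 33). λ = (33 - 7)/(39 - 12) ≡ 26/27 mod 59. 27⁻¹ ≡ 35 (mod 59) since 27·35 = 945 ≡ 1, so λ ≡ 25.
  x = λ² - 12 - 39 = 625 - 51 ≡ 43; y = λ·(12 - 43) - 7 ≡ 44. → (43, 44)

(43, 44)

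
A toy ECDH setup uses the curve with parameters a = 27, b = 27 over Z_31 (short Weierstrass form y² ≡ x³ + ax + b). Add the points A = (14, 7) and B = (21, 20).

(14, 24)

(14, 7) + (21, 20). λ = (20 - 7)/(21 - 14) ≡ 13/7 mod 31. 7⁻¹ ≡ 9 (mod 31), so λ ≡ 24.
  x = λ² - 14 - 21 = 576 - 35 ≡ 14; y = λ·(14 - 14) - 7 ≡ 24. → (14, 24)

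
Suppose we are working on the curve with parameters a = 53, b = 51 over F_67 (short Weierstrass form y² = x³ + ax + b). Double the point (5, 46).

(16, 29)

tangent at (5, 46): λ = (3·5² + 53)/(2·46) ≡ 61/25. 25⁻¹ ≡ 59 (mod 67), so λ ≡ 61·59 ≡ 48.
  x = λ² - 5 - 5 = 2304 - 10 ≡ 16; y = λ·(5 - 16) - 46 ≡ 29. → (16, 29)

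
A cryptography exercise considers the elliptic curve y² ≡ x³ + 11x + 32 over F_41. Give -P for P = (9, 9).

-(9, 9) = (9, -9 mod 41) = (9, 32).

(9, 32)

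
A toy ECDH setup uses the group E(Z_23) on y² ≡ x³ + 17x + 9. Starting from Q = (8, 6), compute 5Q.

Double-and-add on 5 = (101)₂. Start with Q = (8, 6) for the leading 1-bit.
double: tangent at (8, 6): λ = (3·8² + 17)/(2·6) ≡ 2/12. 12⁻¹ ≡ 2 (mod 23), so λ ≡ 2·2 ≡ 4.
  x = λ² - 8 - 8 = 16 - 16 ≡ 0; y = λ·(8 - 0) - 6 ≡ 3. → (0, 3)
double: tangent at (0, 3): λ = (3·0² + 17)/(2·3) ≡ 17/6. 6⁻¹ ≡ 4 (mod 23) since 6·4 = 24 ≡ 1, so λ ≡ 17·4 ≡ 22.
  x = λ² - 0 - 0 = 484 - 0 ≡ 1; y = λ·(0 - 1) - 3 ≡ 21. → (1, 21)
add Q: (1, 21) + (8, 6). λ = (6 - 21)/(8 - 1) ≡ 8/7 mod 23. 7⁻¹ ≡ 10 (mod 23), so λ ≡ 11.
  x = λ² - 1 - 8 = 121 - 9 ≡ 20; y = λ·(1 - 20) - 21 ≡ 0. → (20, 0)

(20, 0)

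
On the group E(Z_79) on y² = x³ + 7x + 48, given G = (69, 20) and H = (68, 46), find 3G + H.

First 3G:
Repeated addition: build up to 3G.
2G: tangent at (69, 20): λ = (3·69² + 7)/(2·20) ≡ 70/40. 40⁻¹ ≡ 2 (mod 79), so λ ≡ 70·2 ≡ 61.
  x = λ² - 69 - 69 = 3721 - 138 ≡ 28; y = λ·(69 - 28) - 20 ≡ 32. → (28, 32)
3G: (28, 32) + (69, 20). λ = (20 - 32)/(69 - 28) ≡ 67/41 mod 79. 41⁻¹ ≡ 27 (mod 79), so λ ≡ 71.
  x = λ² - 28 - 69 = 5041 - 97 ≡ 46; y = λ·(28 - 46) - 32 ≡ 33. → (46, 33)
3G = (46, 33).
Finally 3G + H:
(46, 33) + (68, 46). λ = (46 - 33)/(68 - 46) ≡ 13/22 mod 79. 22⁻¹ ≡ 18 (mod 79) since 22·18 = 396 ≡ 1, so λ ≡ 76.
  x = λ² - 46 - 68 = 5776 - 114 ≡ 53; y = λ·(46 - 53) - 33 ≡ 67. → (53, 67)

(53, 67)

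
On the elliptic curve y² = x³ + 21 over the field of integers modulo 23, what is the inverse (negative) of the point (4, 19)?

(4, 4)

-(4, 19) = (4, -19 mod 23) = (4, 4).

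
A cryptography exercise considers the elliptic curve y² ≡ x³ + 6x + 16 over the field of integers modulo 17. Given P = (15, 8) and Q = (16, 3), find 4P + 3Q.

First 4P:
Double-and-add on 4 = (100)₂. Start with P = (15, 8) for the leading 1-bit.
double: tangent at (15, 8): λ = (3·15² + 6)/(2·8) ≡ 1/16. 16⁻¹ ≡ 16 (mod 17) since 16·16 = 256 ≡ 1, so λ ≡ 1·16 ≡ 16.
  x = λ² - 15 - 15 = 256 - 30 ≡ 5; y = λ·(15 - 5) - 8 ≡ 16. → (5, 16)
double: tangent at (5, 16): λ = (3·5² + 6)/(2·16) ≡ 13/15. 15⁻¹ ≡ 8 (mod 17) since 15·8 = 120 ≡ 1, so λ ≡ 13·8 ≡ 2.
  x = λ² - 5 - 5 = 4 - 10 ≡ 11; y = λ·(5 - 11) - 16 ≡ 6. → (11, 6)
4P = (11, 6).
Next 3Q:
Repeated addition: build up to 3Q.
2Q: tangent at (16, 3): λ = (3·16² + 6)/(2·3) ≡ 9/6. 6⁻¹ ≡ 3 (mod 17), so λ ≡ 9·3 ≡ 10.
  x = λ² - 16 - 16 = 100 - 32 ≡ 0; y = λ·(16 - 0) - 3 ≡ 4. → (0, 4)
3Q: (0, 4) + (16, 3). λ = (3 - 4)/(16 - 0) ≡ 16/16 mod 17. 16⁻¹ ≡ 16 (mod 17) since 16·16 = 256 ≡ 1, so λ ≡ 1.
  x = λ² - 0 - 16 = 1 - 16 ≡ 2; y = λ·(0 - 2) - 4 ≡ 11. → (2, 11)
3Q = (2, 11).
Finally 4P + 3Q:
(11, 6) + (2, 11). λ = (11 - 6)/(2 - 11) ≡ 5/8 mod 17. 8⁻¹ ≡ 15 (mod 17), so λ ≡ 7.
  x = λ² - 11 - 2 = 49 - 13 ≡ 2; y = λ·(11 - 2) - 6 ≡ 6. → (2, 6)

(2, 6)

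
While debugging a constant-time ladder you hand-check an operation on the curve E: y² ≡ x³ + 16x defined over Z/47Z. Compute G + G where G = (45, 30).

tangent at (45, 30): λ = (3·45² + 16)/(2·30) ≡ 28/13. 13⁻¹ ≡ 29 (mod 47), so λ ≡ 28·29 ≡ 13.
  x = λ² - 45 - 45 = 169 - 90 ≡ 32; y = λ·(45 - 32) - 30 ≡ 45. → (32, 45)

(32, 45)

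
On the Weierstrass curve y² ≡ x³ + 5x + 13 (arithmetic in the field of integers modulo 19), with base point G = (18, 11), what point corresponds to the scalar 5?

(7, 7)

Double-and-add on 5 = (101)₂. Start with G = (18, 11) for the leading 1-bit.
double: tangent at (18, 11): λ = (3·18² + 5)/(2·11) ≡ 8/3. 3⁻¹ ≡ 13 (mod 19), so λ ≡ 8·13 ≡ 9.
  x = λ² - 18 - 18 = 81 - 36 ≡ 7; y = λ·(18 - 7) - 11 ≡ 12. → (7, 12)
double: tangent at (7, 12): λ = (3·7² + 5)/(2·12) ≡ 0/5. 5⁻¹ ≡ 4 (mod 19), so λ ≡ 0·4 ≡ 0.
  x = λ² - 7 - 7 = 0 - 14 ≡ 5; y = λ·(7 - 5) - 12 ≡ 7. → (5, 7)
add G: (5, 7) + (18, 11). λ = (11 - 7)/(18 - 5) ≡ 4/13 mod 19. 13⁻¹ ≡ 3 (mod 19), so λ ≡ 12.
  x = λ² - 5 - 18 = 144 - 23 ≡ 7; y = λ·(5 - 7) - 7 ≡ 7. → (7, 7)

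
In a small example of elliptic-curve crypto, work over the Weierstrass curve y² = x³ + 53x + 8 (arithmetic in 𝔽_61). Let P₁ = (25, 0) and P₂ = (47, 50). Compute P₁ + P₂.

(35, 5)

(25, 0) + (47, 50). λ = (50 - 0)/(47 - 25) ≡ 50/22 mod 61. 22⁻¹ ≡ 25 (mod 61) since 22·25 = 550 ≡ 1, so λ ≡ 30.
  x = λ² - 25 - 47 = 900 - 72 ≡ 35; y = λ·(25 - 35) - 0 ≡ 5. → (35, 5)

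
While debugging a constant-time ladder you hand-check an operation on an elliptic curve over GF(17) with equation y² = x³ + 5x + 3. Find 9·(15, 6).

(10, 4)

Write Q = (15, 6).
Double-and-add on 9 = (1001)₂. Start with Q = (15, 6) for the leading 1-bit.
double: tangent at (15, 6): λ = (3·15² + 5)/(2·6) ≡ 0/12. 12⁻¹ ≡ 10 (mod 17) since 12·10 = 120 ≡ 1, so λ ≡ 0·10 ≡ 0.
  x = λ² - 15 - 15 = 0 - 30 ≡ 4; y = λ·(15 - 4) - 6 ≡ 11. → (4, 11)
double: tangent at (4, 11): λ = (3·4² + 5)/(2·11) ≡ 2/5. 5⁻¹ ≡ 7 (mod 17) since 5·7 = 35 ≡ 1, so λ ≡ 2·7 ≡ 14.
  x = λ² - 4 - 4 = 196 - 8 ≡ 1; y = λ·(4 - 1) - 11 ≡ 14. → (1, 14)
double: tangent at (1, 14): λ = (3·1² + 5)/(2·14) ≡ 8/11. 11⁻¹ ≡ 14 (mod 17) since 11·14 = 154 ≡ 1, so λ ≡ 8·14 ≡ 10.
  x = λ² - 1 - 1 = 100 - 2 ≡ 13; y = λ·(1 - 13) - 14 ≡ 2. → (13, 2)
add Q: (13, 2) + (15, 6). λ = (6 - 2)/(15 - 13) ≡ 4/2 mod 17. 2⁻¹ ≡ 9 (mod 17), so λ ≡ 2.
  x = λ² - 13 - 15 = 4 - 28 ≡ 10; y = λ·(13 - 10) - 2 ≡ 4. → (10, 4)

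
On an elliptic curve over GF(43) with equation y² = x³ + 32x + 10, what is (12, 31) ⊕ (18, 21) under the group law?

(11, 39)

(12, 31) + (18, 21). λ = (21 - 31)/(18 - 12) ≡ 33/6 mod 43. 6⁻¹ ≡ 36 (mod 43) since 6·36 = 216 ≡ 1, so λ ≡ 27.
  x = λ² - 12 - 18 = 729 - 30 ≡ 11; y = λ·(12 - 11) - 31 ≡ 39. → (11, 39)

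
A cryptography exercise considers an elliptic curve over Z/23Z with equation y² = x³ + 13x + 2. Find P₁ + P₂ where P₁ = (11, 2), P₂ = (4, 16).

(12, 0)

(11, 2) + (4, 16). λ = (16 - 2)/(4 - 11) ≡ 14/16 mod 23. 16⁻¹ ≡ 13 (mod 23), so λ ≡ 21.
  x = λ² - 11 - 4 = 441 - 15 ≡ 12; y = λ·(11 - 12) - 2 ≡ 0. → (12, 0)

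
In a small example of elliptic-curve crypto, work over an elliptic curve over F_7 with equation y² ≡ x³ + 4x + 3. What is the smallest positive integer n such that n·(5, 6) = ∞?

3

2P: tangent at (5, 6): λ = (3·5² + 4)/(2·6) ≡ 2/5. 5⁻¹ ≡ 3 (mod 7), so λ ≡ 2·3 ≡ 6.
  x = λ² - 5 - 5 = 36 - 10 ≡ 5; y = λ·(5 - 5) - 6 ≡ 1. → (5, 1)
3P: (5, 1) + (5, 6): same x and y₁ ≡ -y₂, so the sum is ∞.
3P = ∞, so the order is 3.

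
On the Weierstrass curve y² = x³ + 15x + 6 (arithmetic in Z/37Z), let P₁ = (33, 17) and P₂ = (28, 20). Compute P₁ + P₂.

(3, 2)

(33, 17) + (28, 20). λ = (20 - 17)/(28 - 33) ≡ 3/32 mod 37. 32⁻¹ ≡ 22 (mod 37) since 32·22 = 704 ≡ 1, so λ ≡ 29.
  x = λ² - 33 - 28 = 841 - 61 ≡ 3; y = λ·(33 - 3) - 17 ≡ 2. → (3, 2)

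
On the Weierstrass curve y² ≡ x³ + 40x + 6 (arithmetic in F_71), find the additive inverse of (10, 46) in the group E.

(10, 25)

-(10, 46) = (10, -46 mod 71) = (10, 25).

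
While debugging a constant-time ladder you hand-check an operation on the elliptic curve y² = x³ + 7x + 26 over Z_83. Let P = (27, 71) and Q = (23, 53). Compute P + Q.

(27, 71) + (23, 53). λ = (53 - 71)/(23 - 27) ≡ 65/79 mod 83. 79⁻¹ ≡ 62 (mod 83) since 79·62 = 4898 ≡ 1, so λ ≡ 46.
  x = λ² - 27 - 23 = 2116 - 50 ≡ 74; y = λ·(27 - 74) - 71 ≡ 8. → (74, 8)

(74, 8)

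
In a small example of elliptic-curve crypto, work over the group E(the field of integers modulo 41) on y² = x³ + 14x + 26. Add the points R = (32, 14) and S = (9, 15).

(10, 10)

(32, 14) + (9, 15). λ = (15 - 14)/(9 - 32) ≡ 1/18 mod 41. 18⁻¹ ≡ 16 (mod 41), so λ ≡ 16.
  x = λ² - 32 - 9 = 256 - 41 ≡ 10; y = λ·(32 - 10) - 14 ≡ 10. → (10, 10)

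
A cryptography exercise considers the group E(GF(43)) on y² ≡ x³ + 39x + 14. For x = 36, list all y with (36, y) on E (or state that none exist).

0

x³ + 39x + 14 = 48074 ≡ 0 (mod 43).
Only y = 0 satisfies y² ≡ 0.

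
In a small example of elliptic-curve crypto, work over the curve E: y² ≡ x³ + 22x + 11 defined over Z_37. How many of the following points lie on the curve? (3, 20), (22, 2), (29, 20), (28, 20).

1

(3, 20): 20² ≡ 30, rhs ≡ 30 → on.
(22, 2): 2² ≡ 4, rhs ≡ 6 → off.
(29, 20): 20² ≡ 30, rhs ≡ 26 → off.
(28, 20): 20² ≡ 30, rhs ≡ 9 → off.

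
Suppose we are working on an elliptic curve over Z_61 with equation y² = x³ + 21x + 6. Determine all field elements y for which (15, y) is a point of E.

6, 55

x³ + 21x + 6 = 3696 ≡ 36 (mod 61).
Square roots of 36 mod 61: 6 and 55 (since 6² = 36 ≡ 36).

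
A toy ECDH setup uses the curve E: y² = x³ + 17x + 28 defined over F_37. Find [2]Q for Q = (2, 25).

(29, 3)

tangent at (2, 25): λ = (3·2² + 17)/(2·25) ≡ 29/13. 13⁻¹ ≡ 20 (mod 37), so λ ≡ 29·20 ≡ 25.
  x = λ² - 2 - 2 = 625 - 4 ≡ 29; y = λ·(2 - 29) - 25 ≡ 3. → (29, 3)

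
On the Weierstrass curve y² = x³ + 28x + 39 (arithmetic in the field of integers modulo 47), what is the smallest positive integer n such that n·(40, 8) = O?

12

2P: tangent at (40, 8): λ = (3·40² + 28)/(2·8) ≡ 34/16. 16⁻¹ ≡ 3 (mod 47), so λ ≡ 34·3 ≡ 8.
  x = λ² - 40 - 40 = 64 - 80 ≡ 31; y = λ·(40 - 31) - 8 ≡ 17. → (31, 17)
3P: (31, 17) + (40, 8). λ = (8 - 17)/(40 - 31) ≡ 38/9 mod 47. 9⁻¹ ≡ 21 (mod 47) since 9·21 = 189 ≡ 1, so λ ≡ 46.
  x = λ² - 31 - 40 = 2116 - 71 ≡ 24; y = λ·(31 - 24) - 17 ≡ 23. → (24, 23)
4P: (24, 23) + (40, 8). λ = (8 - 23)/(40 - 24) ≡ 32/16 mod 47. 16⁻¹ ≡ 3 (mod 47), so λ ≡ 2.
  x = λ² - 24 - 40 = 4 - 64 ≡ 34; y = λ·(24 - 34) - 23 ≡ 4. → (34, 4)
5P: (34, 4) + (40, 8). λ = (8 - 4)/(40 - 34) ≡ 4/6 mod 47. 6⁻¹ ≡ 8 (mod 47), so λ ≡ 32.
  x = λ² - 34 - 40 = 1024 - 74 ≡ 10; y = λ·(34 - 10) - 4 ≡ 12. → (10, 12)
6P: (10, 12) + (40, 8). λ = (8 - 12)/(40 - 10) ≡ 43/30 mod 47. 30⁻¹ ≡ 11 (mod 47), so λ ≡ 3.
  x = λ² - 10 - 40 = 9 - 50 ≡ 6; y = λ·(10 - 6) - 12 ≡ 0. → (6, 0)
7P: (6, 0) + (40, 8). λ = (8 - 0)/(40 - 6) ≡ 8/34 mod 47. 34⁻¹ ≡ 18 (mod 47), so λ ≡ 3.
  x = λ² - 6 - 40 = 9 - 46 ≡ 10; y = λ·(6 - 10) - 0 ≡ 35. → (10, 35)
8P: (10, 35) + (40, 8). λ = (8 - 35)/(40 - 10) ≡ 20/30 mod 47. 30⁻¹ ≡ 11 (mod 47), so λ ≡ 32.
  x = λ² - 10 - 40 = 1024 - 50 ≡ 34; y = λ·(10 - 34) - 35 ≡ 43. → (34, 43)
9P: (34, 43) + (40, 8). λ = (8 - 43)/(40 - 34) ≡ 12/6 mod 47. 6⁻¹ ≡ 8 (mod 47) since 6·8 = 48 ≡ 1, so λ ≡ 2.
  x = λ² - 34 - 40 = 4 - 74 ≡ 24; y = λ·(34 - 24) - 43 ≡ 24. → (24, 24)
10P: (24, 24) + (40, 8). λ = (8 - 24)/(40 - 24) ≡ 31/16 mod 47. 16⁻¹ ≡ 3 (mod 47), so λ ≡ 46.
  x = λ² - 24 - 40 = 2116 - 64 ≡ 31; y = λ·(24 - 31) - 24 ≡ 30. → (31, 30)
11P: (31, 30) + (40, 8). λ = (8 - 30)/(40 - 31) ≡ 25/9 mod 47. 9⁻¹ ≡ 21 (mod 47), so λ ≡ 8.
  x = λ² - 31 - 40 = 64 - 71 ≡ 40; y = λ·(31 - 40) - 30 ≡ 39. → (40, 39)
12P: (40, 39) + (40, 8): same x and y₁ ≡ -y₂, so the sum is O.
12P = O, so the order is 12.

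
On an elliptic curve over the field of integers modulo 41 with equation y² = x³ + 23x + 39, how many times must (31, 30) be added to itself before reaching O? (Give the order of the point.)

2P: tangent at (31, 30): λ = (3·31² + 23)/(2·30) ≡ 36/19. 19⁻¹ ≡ 13 (mod 41), so λ ≡ 36·13 ≡ 17.
  x = λ² - 31 - 31 = 289 - 62 ≡ 22; y = λ·(31 - 22) - 30 ≡ 0. → (22, 0)
3P: (22, 0) + (31, 30). λ = (30 - 0)/(31 - 22) ≡ 30/9 mod 41. 9⁻¹ ≡ 32 (mod 41), so λ ≡ 17.
  x = λ² - 22 - 31 = 289 - 53 ≡ 31; y = λ·(22 - 31) - 0 ≡ 11. → (31, 11)
4P: (31, 11) + (31, 30): same x and y₁ ≡ -y₂, so the sum is O.
4P = O, so the order is 4.

4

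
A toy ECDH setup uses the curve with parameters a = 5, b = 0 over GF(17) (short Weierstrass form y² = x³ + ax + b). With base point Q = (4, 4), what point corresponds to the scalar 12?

Repeated addition: build up to 12Q.
2Q: tangent at (4, 4): λ = (3·4² + 5)/(2·4) ≡ 2/8. 8⁻¹ ≡ 15 (mod 17), so λ ≡ 2·15 ≡ 13.
  x = λ² - 4 - 4 = 169 - 8 ≡ 8; y = λ·(4 - 8) - 4 ≡ 12. → (8, 12)
3Q: (8, 12) + (4, 4). λ = (4 - 12)/(4 - 8) ≡ 9/13 mod 17. 13⁻¹ ≡ 4 (mod 17) since 13·4 = 52 ≡ 1, so λ ≡ 2.
  x = λ² - 8 - 4 = 4 - 12 ≡ 9; y = λ·(8 - 9) - 12 ≡ 3. → (9, 3)
4Q: (9, 3) + (4, 4). λ = (4 - 3)/(4 - 9) ≡ 1/12 mod 17. 12⁻¹ ≡ 10 (mod 17), so λ ≡ 10.
  x = λ² - 9 - 4 = 100 - 13 ≡ 2; y = λ·(9 - 2) - 3 ≡ 16. → (2, 16)
5Q: (2, 16) + (4, 4). λ = (4 - 16)/(4 - 2) ≡ 5/2 mod 17. 2⁻¹ ≡ 9 (mod 17) since 2·9 = 18 ≡ 1, so λ ≡ 11.
  x = λ² - 2 - 4 = 121 - 6 ≡ 13; y = λ·(2 - 13) - 16 ≡ 16. → (13, 16)
6Q: (13, 16) + (4, 4). λ = (4 - 16)/(4 - 13) ≡ 5/8 mod 17. 8⁻¹ ≡ 15 (mod 17), so λ ≡ 7.
  x = λ² - 13 - 4 = 49 - 17 ≡ 15; y = λ·(13 - 15) - 16 ≡ 4. → (15, 4)
7Q: (15, 4) + (4, 4). λ = (4 - 4)/(4 - 15) ≡ 0/6 mod 17. 6⁻¹ ≡ 3 (mod 17) since 6·3 = 18 ≡ 1, so λ ≡ 0.
  x = λ² - 15 - 4 = 0 - 19 ≡ 15; y = λ·(15 - 15) - 4 ≡ 13. → (15, 13)
8Q: (15, 13) + (4, 4). λ = (4 - 13)/(4 - 15) ≡ 8/6 mod 17. 6⁻¹ ≡ 3 (mod 17) since 6·3 = 18 ≡ 1, so λ ≡ 7.
  x = λ² - 15 - 4 = 49 - 19 ≡ 13; y = λ·(15 - 13) - 13 ≡ 1. → (13, 1)
9Q: (13, 1) + (4, 4). λ = (4 - 1)/(4 - 13) ≡ 3/8 mod 17. 8⁻¹ ≡ 15 (mod 17), so λ ≡ 11.
  x = λ² - 13 - 4 = 121 - 17 ≡ 2; y = λ·(13 - 2) - 1 ≡ 1. → (2, 1)
10Q: (2, 1) + (4, 4). λ = (4 - 1)/(4 - 2) ≡ 3/2 mod 17. 2⁻¹ ≡ 9 (mod 17), so λ ≡ 10.
  x = λ² - 2 - 4 = 100 - 6 ≡ 9; y = λ·(2 - 9) - 1 ≡ 14. → (9, 14)
11Q: (9, 14) + (4, 4). λ = (4 - 14)/(4 - 9) ≡ 7/12 mod 17. 12⁻¹ ≡ 10 (mod 17) since 12·10 = 120 ≡ 1, so λ ≡ 2.
  x = λ² - 9 - 4 = 4 - 13 ≡ 8; y = λ·(9 - 8) - 14 ≡ 5. → (8, 5)
12Q: (8, 5) + (4, 4). λ = (4 - 5)/(4 - 8) ≡ 16/13 mod 17. 13⁻¹ ≡ 4 (mod 17) since 13·4 = 52 ≡ 1, so λ ≡ 13.
  x = λ² - 8 - 4 = 169 - 12 ≡ 4; y = λ·(8 - 4) - 5 ≡ 13. → (4, 13)

(4, 13)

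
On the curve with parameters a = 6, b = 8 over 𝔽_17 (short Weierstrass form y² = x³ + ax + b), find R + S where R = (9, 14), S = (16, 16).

(7, 6)

(9, 14) + (16, 16). λ = (16 - 14)/(16 - 9) ≡ 2/7 mod 17. 7⁻¹ ≡ 5 (mod 17) since 7·5 = 35 ≡ 1, so λ ≡ 10.
  x = λ² - 9 - 16 = 100 - 25 ≡ 7; y = λ·(9 - 7) - 14 ≡ 6. → (7, 6)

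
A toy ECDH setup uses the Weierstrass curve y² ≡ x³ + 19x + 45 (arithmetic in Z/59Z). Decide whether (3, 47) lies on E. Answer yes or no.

y² = 47² ≡ 26; x³ + 19x + 45 = 129 ≡ 11 (mod 59). 26 ≠ 11.

no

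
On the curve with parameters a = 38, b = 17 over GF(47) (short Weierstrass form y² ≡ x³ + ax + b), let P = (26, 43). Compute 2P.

(45, 11)

tangent at (26, 43): λ = (3·26² + 38)/(2·43) ≡ 45/39. 39⁻¹ ≡ 41 (mod 47) since 39·41 = 1599 ≡ 1, so λ ≡ 45·41 ≡ 12.
  x = λ² - 26 - 26 = 144 - 52 ≡ 45; y = λ·(26 - 45) - 43 ≡ 11. → (45, 11)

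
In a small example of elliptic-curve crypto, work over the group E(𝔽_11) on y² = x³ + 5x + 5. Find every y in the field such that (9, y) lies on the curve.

x³ + 5x + 5 = 779 ≡ 9 (mod 11).
Square roots of 9 mod 11: 3 and 8 (since 3² = 9 ≡ 9).

3, 8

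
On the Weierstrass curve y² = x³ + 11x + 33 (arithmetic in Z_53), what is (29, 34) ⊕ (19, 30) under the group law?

(29, 34) + (19, 30). λ = (30 - 34)/(19 - 29) ≡ 49/43 mod 53. 43⁻¹ ≡ 37 (mod 53) since 43·37 = 1591 ≡ 1, so λ ≡ 11.
  x = λ² - 29 - 19 = 121 - 48 ≡ 20; y = λ·(29 - 20) - 34 ≡ 12. → (20, 12)

(20, 12)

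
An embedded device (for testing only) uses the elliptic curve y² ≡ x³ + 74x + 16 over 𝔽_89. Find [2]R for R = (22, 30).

tangent at (22, 30): λ = (3·22² + 74)/(2·30) ≡ 13/60. 60⁻¹ ≡ 46 (mod 89), so λ ≡ 13·46 ≡ 64.
  x = λ² - 22 - 22 = 4096 - 44 ≡ 47; y = λ·(22 - 47) - 30 ≡ 61. → (47, 61)

(47, 61)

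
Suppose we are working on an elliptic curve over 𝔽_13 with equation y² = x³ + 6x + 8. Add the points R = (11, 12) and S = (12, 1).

(11, 12) + (12, 1). λ = (1 - 12)/(12 - 11) ≡ 2/1 mod 13. 1⁻¹ ≡ 1 (mod 13) since 1·1 = 1 ≡ 1, so λ ≡ 2.
  x = λ² - 11 - 12 = 4 - 23 ≡ 7; y = λ·(11 - 7) - 12 ≡ 9. → (7, 9)

(7, 9)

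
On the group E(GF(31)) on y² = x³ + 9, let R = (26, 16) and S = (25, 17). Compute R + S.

(26, 16) + (25, 17). λ = (17 - 16)/(25 - 26) ≡ 1/30 mod 31. 30⁻¹ ≡ 30 (mod 31) since 30·30 = 900 ≡ 1, so λ ≡ 30.
  x = λ² - 26 - 25 = 900 - 51 ≡ 12; y = λ·(26 - 12) - 16 ≡ 1. → (12, 1)

(12, 1)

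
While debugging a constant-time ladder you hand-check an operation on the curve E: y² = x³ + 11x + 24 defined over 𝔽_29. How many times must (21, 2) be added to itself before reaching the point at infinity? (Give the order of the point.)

2P: tangent at (21, 2): λ = (3·21² + 11)/(2·2) ≡ 0/4. 4⁻¹ ≡ 22 (mod 29) since 4·22 = 88 ≡ 1, so λ ≡ 0·22 ≡ 0.
  x = λ² - 21 - 21 = 0 - 42 ≡ 16; y = λ·(21 - 16) - 2 ≡ 27. → (16, 27)
3P: (16, 27) + (21, 2). λ = (2 - 27)/(21 - 16) ≡ 4/5 mod 29. 5⁻¹ ≡ 6 (mod 29) since 5·6 = 30 ≡ 1, so λ ≡ 24.
  x = λ² - 16 - 21 = 576 - 37 ≡ 17; y = λ·(16 - 17) - 27 ≡ 7. → (17, 7)
4P: (17, 7) + (21, 2). λ = (2 - 7)/(21 - 17) ≡ 24/4 mod 29. 4⁻¹ ≡ 22 (mod 29) since 4·22 = 88 ≡ 1, so λ ≡ 6.
  x = λ² - 17 - 21 = 36 - 38 ≡ 27; y = λ·(17 - 27) - 7 ≡ 20. → (27, 20)
5P: (27, 20) + (21, 2). λ = (2 - 20)/(21 - 27) ≡ 11/23 mod 29. 23⁻¹ ≡ 24 (mod 29), so λ ≡ 3.
  x = λ² - 27 - 21 = 9 - 48 ≡ 19; y = λ·(27 - 19) - 20 ≡ 4. → (19, 4)
6P: (19, 4) + (21, 2). λ = (2 - 4)/(21 - 19) ≡ 27/2 mod 29. 2⁻¹ ≡ 15 (mod 29) since 2·15 = 30 ≡ 1, so λ ≡ 28.
  x = λ² - 19 - 21 = 784 - 40 ≡ 19; y = λ·(19 - 19) - 4 ≡ 25. → (19, 25)
7P: (19, 25) + (21, 2). λ = (2 - 25)/(21 - 19) ≡ 6/2 mod 29. 2⁻¹ ≡ 15 (mod 29), so λ ≡ 3.
  x = λ² - 19 - 21 = 9 - 40 ≡ 27; y = λ·(19 - 27) - 25 ≡ 9. → (27, 9)
8P: (27, 9) + (21, 2). λ = (2 - 9)/(21 - 27) ≡ 22/23 mod 29. 23⁻¹ ≡ 24 (mod 29) since 23·24 = 552 ≡ 1, so λ ≡ 6.
  x = λ² - 27 - 21 = 36 - 48 ≡ 17; y = λ·(27 - 17) - 9 ≡ 22. → (17, 22)
9P: (17, 22) + (21, 2). λ = (2 - 22)/(21 - 17) ≡ 9/4 mod 29. 4⁻¹ ≡ 22 (mod 29), so λ ≡ 24.
  x = λ² - 17 - 21 = 576 - 38 ≡ 16; y = λ·(17 - 16) - 22 ≡ 2. → (16, 2)
10P: (16, 2) + (21, 2). λ = (2 - 2)/(21 - 16) ≡ 0/5 mod 29. 5⁻¹ ≡ 6 (mod 29) since 5·6 = 30 ≡ 1, so λ ≡ 0.
  x = λ² - 16 - 21 = 0 - 37 ≡ 21; y = λ·(16 - 21) - 2 ≡ 27. → (21, 27)
11P: (21, 27) + (21, 2): same x and y₁ ≡ -y₂, so the sum is the point at infinity.
11P = the point at infinity, so the order is 11.

11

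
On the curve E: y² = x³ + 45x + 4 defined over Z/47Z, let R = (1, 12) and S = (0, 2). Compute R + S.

(1, 12) + (0, 2). λ = (2 - 12)/(0 - 1) ≡ 37/46 mod 47. 46⁻¹ ≡ 46 (mod 47), so λ ≡ 10.
  x = λ² - 1 - 0 = 100 - 1 ≡ 5; y = λ·(1 - 5) - 12 ≡ 42. → (5, 42)

(5, 42)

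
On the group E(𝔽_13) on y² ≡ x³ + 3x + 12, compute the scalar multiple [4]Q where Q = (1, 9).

Repeated addition: build up to 4Q.
2Q: tangent at (1, 9): λ = (3·1² + 3)/(2·9) ≡ 6/5. 5⁻¹ ≡ 8 (mod 13), so λ ≡ 6·8 ≡ 9.
  x = λ² - 1 - 1 = 81 - 2 ≡ 1; y = λ·(1 - 1) - 9 ≡ 4. → (1, 4)
3Q: (1, 4) + (1, 9): same x and y₁ ≡ -y₂, so the sum is O.
4Q: O + (1, 9) = (1, 9) (identity).

(1, 9)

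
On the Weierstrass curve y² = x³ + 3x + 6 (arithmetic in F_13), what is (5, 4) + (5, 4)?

tangent at (5, 4): λ = (3·5² + 3)/(2·4) ≡ 0/8. 8⁻¹ ≡ 5 (mod 13) since 8·5 = 40 ≡ 1, so λ ≡ 0·5 ≡ 0.
  x = λ² - 5 - 5 = 0 - 10 ≡ 3; y = λ·(5 - 3) - 4 ≡ 9. → (3, 9)

(3, 9)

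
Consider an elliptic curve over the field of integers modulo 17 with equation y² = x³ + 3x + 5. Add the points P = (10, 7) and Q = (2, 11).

(1, 14)

(10, 7) + (2, 11). λ = (11 - 7)/(2 - 10) ≡ 4/9 mod 17. 9⁻¹ ≡ 2 (mod 17) since 9·2 = 18 ≡ 1, so λ ≡ 8.
  x = λ² - 10 - 2 = 64 - 12 ≡ 1; y = λ·(10 - 1) - 7 ≡ 14. → (1, 14)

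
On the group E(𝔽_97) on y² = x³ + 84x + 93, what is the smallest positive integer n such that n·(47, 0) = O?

2P: (47, 0) + (47, 0): same x and y₁ ≡ -y₂, so the sum is O.
2P = O, so the order is 2.

2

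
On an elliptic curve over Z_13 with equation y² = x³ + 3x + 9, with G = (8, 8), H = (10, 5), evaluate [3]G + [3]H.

First 3G:
Repeated addition: build up to 3G.
2G: tangent at (8, 8): λ = (3·8² + 3)/(2·8) ≡ 0/3. 3⁻¹ ≡ 9 (mod 13), so λ ≡ 0·9 ≡ 0.
  x = λ² - 8 - 8 = 0 - 16 ≡ 10; y = λ·(8 - 10) - 8 ≡ 5. → (10, 5)
3G: (10, 5) + (8, 8). λ = (8 - 5)/(8 - 10) ≡ 3/11 mod 13. 11⁻¹ ≡ 6 (mod 13) since 11·6 = 66 ≡ 1, so λ ≡ 5.
  x = λ² - 10 - 8 = 25 - 18 ≡ 7; y = λ·(10 - 7) - 5 ≡ 10. → (7, 10)
3G = (7, 10).
Next 3H:
Repeated addition: build up to 3H.
2H: tangent at (10, 5): λ = (3·10² + 3)/(2·5) ≡ 4/10. 10⁻¹ ≡ 4 (mod 13), so λ ≡ 4·4 ≡ 3.
  x = λ² - 10 - 10 = 9 - 20 ≡ 2; y = λ·(10 - 2) - 5 ≡ 6. → (2, 6)
3H: (2, 6) + (10, 5). λ = (5 - 6)/(10 - 2) ≡ 12/8 mod 13. 8⁻¹ ≡ 5 (mod 13), so λ ≡ 8.
  x = λ² - 2 - 10 = 64 - 12 ≡ 0; y = λ·(2 - 0) - 6 ≡ 10. → (0, 10)
3H = (0, 10).
Finally 3G + 3H:
(7, 10) + (0, 10). λ = (10 - 10)/(0 - 7) ≡ 0/6 mod 13. 6⁻¹ ≡ 11 (mod 13) since 6·11 = 66 ≡ 1, so λ ≡ 0.
  x = λ² - 7 - 0 = 0 - 7 ≡ 6; y = λ·(7 - 6) - 10 ≡ 3. → (6, 3)

(6, 3)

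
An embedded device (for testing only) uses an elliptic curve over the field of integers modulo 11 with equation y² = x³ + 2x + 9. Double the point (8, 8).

tangent at (8, 8): λ = (3·8² + 2)/(2·8) ≡ 7/5. 5⁻¹ ≡ 9 (mod 11), so λ ≡ 7·9 ≡ 8.
  x = λ² - 8 - 8 = 64 - 16 ≡ 4; y = λ·(8 - 4) - 8 ≡ 2. → (4, 2)

(4, 2)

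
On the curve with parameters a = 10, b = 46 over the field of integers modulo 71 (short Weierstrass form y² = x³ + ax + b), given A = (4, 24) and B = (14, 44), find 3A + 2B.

(12, 30)

First 3A:
Repeated addition: build up to 3A.
2A: tangent at (4, 24): λ = (3·4² + 10)/(2·24) ≡ 58/48. 48⁻¹ ≡ 37 (mod 71) since 48·37 = 1776 ≡ 1, so λ ≡ 58·37 ≡ 16.
  x = λ² - 4 - 4 = 256 - 8 ≡ 35; y = λ·(4 - 35) - 24 ≡ 48. → (35, 48)
3A: (35, 48) + (4, 24). λ = (24 - 48)/(4 - 35) ≡ 47/40 mod 71. 40⁻¹ ≡ 16 (mod 71), so λ ≡ 42.
  x = λ² - 35 - 4 = 1764 - 39 ≡ 21; y = λ·(35 - 21) - 48 ≡ 43. → (21, 43)
3A = (21, 43).
Next 2B:
Repeated addition: build up to 2B.
2B: tangent at (14, 44): λ = (3·14² + 10)/(2·44) ≡ 30/17. 17⁻¹ ≡ 46 (mod 71), so λ ≡ 30·46 ≡ 31.
  x = λ² - 14 - 14 = 961 - 28 ≡ 10; y = λ·(14 - 10) - 44 ≡ 9. → (10, 9)
2B = (10, 9).
Finally 3A + 2B:
(21, 43) + (10, 9). λ = (9 - 43)/(10 - 21) ≡ 37/60 mod 71. 60⁻¹ ≡ 58 (mod 71), so λ ≡ 16.
  x = λ² - 21 - 10 = 256 - 31 ≡ 12; y = λ·(21 - 12) - 43 ≡ 30. → (12, 30)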